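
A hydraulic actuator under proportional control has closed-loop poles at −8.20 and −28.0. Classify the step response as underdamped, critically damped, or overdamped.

overdamped

Since the poles are distinct, negative and real, the response is overdamped.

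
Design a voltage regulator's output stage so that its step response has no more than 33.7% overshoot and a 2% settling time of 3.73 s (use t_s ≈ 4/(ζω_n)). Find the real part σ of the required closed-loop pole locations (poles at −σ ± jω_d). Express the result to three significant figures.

σ ≈ 1.07

The settling-time spec alone fixes σ = ζω_n = 4/t_s = 4/3.73 = 1.07.
(Overshoot then fixes ζ = 0.327 and hence ω_d = σ·√(1−ζ²)/ζ = 3.10 rad/s.)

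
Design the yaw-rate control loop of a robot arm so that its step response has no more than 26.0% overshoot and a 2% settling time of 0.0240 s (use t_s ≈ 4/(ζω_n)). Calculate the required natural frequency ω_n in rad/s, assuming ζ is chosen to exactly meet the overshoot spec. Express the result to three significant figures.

ω_n ≈ 423 rad/s

Inverting the overshoot relation: ζ = |ln 0.260|/√(π² + ln²0.260) = 0.394.
From t_s ≈ 4/(ζω_n): ω_n = 4/(ζ·t_s) = 4/(0.394·0.0240) = 423 rad/s.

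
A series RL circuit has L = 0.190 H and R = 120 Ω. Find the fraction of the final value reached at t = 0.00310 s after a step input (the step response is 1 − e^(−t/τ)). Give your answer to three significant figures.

y/y_∞ ≈ 0.859

τ = L/R = 0.190/120 = 0.00158 s.
y(t)/y_∞ = 1 − e^(−t/τ) = 1 − e^(−0.00310/0.00158) = 1 − e^(−1.96) = 0.859.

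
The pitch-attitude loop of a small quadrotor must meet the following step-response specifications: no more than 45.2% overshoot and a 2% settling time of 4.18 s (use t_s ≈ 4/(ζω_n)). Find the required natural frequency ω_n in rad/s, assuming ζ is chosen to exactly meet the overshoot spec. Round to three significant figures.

ω_n ≈ 3.91 rad/s

Inverting the overshoot relation: ζ = |ln 0.452|/√(π² + ln²0.452) = 0.245.
Then ω_n = 4/(ζ t_s) = 4/(0.245 × 4.18) = 3.91 rad/s.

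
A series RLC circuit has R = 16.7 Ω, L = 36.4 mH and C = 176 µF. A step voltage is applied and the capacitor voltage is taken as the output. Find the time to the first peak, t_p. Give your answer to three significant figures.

t_p ≈ 0.00977 s

For a series RLC circuit (capacitor voltage as output), ω_n = 1/√(LC) = 1/√(36.4 mH · 176 µF) = 395 rad/s.
ζ = (R/2)·√(C/L) = (16.7/2)·√(176 µF/36.4 mH) = 0.581.
ω_d = ω_n√(1−ζ²) = 322 rad/s. t_p = π/ω_d = 0.00977 s.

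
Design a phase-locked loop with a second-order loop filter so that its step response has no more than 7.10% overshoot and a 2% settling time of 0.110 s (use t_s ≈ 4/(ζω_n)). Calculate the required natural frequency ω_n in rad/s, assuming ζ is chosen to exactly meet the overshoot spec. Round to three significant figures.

From %OS = 100·exp(−πζ/√(1−ζ²)), invert to get ζ = −ln(OS)/√(π² + ln²(OS)) with OS = 0.0710.
−ln 0.0710 = 2.645, so ζ = 2.645/√(π² + 6.996) = 0.644.
From t_s ≈ 4/(ζω_n): ω_n = 4/(ζ·t_s) = 4/(0.644·0.110) = 56.5 rad/s.

ω_n ≈ 56.5 rad/s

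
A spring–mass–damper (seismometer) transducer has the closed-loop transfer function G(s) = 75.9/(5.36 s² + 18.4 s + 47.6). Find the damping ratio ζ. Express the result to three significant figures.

Dividing through by 5.36: denominator becomes s² + 3.433 s + 8.881.
So ω_n = √8.881 = 2.98 rad/s and ζ = 3.433/(2·2.98) = 0.576.

ζ ≈ 0.576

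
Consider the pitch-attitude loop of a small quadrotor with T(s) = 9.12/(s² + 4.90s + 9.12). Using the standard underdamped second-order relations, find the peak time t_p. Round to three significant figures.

Matching coefficients with s² + 2ζω_n s + ω_n² gives ω_n² = 9.12 ⇒ ω_n = 3.02 rad/s, and ζ = 4.90/(2ω_n) = 0.811.
ω_d = 3.02·√(1 − 0.811²) = 1.77 rad/s. Then t_p = π/ω_d = 1.78 s.

t_p ≈ 1.78 s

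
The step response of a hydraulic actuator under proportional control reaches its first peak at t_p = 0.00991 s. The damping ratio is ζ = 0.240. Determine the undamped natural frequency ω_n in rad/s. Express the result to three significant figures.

ω_n ≈ 327 rad/s

Peak time t_p = π/ω_d, so ω_d = π/t_p = π/0.00991 = 317 rad/s.
ω_n = ω_d/√(1−ζ²) = 317/√0.942 = 327 rad/s.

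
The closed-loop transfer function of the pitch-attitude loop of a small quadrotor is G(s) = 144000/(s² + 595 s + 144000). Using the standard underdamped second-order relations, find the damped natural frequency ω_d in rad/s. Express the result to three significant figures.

ω_n = √144000 = 379 rad/s; ζ = 595/(2·379) = 0.784.
ω_d = 379·√(1 − 0.784²) = 236 rad/s.

ω_d ≈ 236 rad/s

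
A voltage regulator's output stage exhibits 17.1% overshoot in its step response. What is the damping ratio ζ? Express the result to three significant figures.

From %OS = 100·exp(−πζ/√(1−ζ²)), invert to get ζ = −ln(OS)/√(π² + ln²(OS)) with OS = 0.171.
−ln 0.171 = 1.766, so ζ = 1.766/√(π² + 3.119) = 0.490.

ζ ≈ 0.490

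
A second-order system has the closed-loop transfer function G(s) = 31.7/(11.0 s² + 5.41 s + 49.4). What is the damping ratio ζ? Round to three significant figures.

Dividing through by 11.0: denominator becomes s² + 0.4918 s + 4.491.
So ω_n = √4.491 = 2.12 rad/s and ζ = 0.4918/(2·2.12) = 0.116.

ζ ≈ 0.116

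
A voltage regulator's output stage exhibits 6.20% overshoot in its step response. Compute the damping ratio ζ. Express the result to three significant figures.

ζ = −ln(OS)/√(π² + (ln OS)²). With OS = 0.0620, ln OS = −2.781 and ζ = 2.781/4.195 = 0.663.

ζ ≈ 0.663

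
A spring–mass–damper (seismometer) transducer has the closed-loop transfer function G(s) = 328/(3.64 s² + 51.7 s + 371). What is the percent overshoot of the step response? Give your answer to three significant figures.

Dividing through by 3.64: denominator becomes s² + 14.20 s + 101.9.
So ω_n = √101.9 = 10.1 rad/s and ζ = 14.20/(2·10.1) = 0.703.
%OS = 100 e^{−πζ/√(1−ζ²)} with ζ = 0.703 gives 4.46%.

%OS ≈ 4.46%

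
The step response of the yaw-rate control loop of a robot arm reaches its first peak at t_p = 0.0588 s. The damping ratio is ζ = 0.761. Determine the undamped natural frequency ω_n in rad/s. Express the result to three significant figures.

ω_n ≈ 82.4 rad/s

Peak time t_p = π/ω_d, so ω_d = π/t_p = π/0.0588 = 53.4 rad/s.
ω_n = ω_d/√(1−ζ²) = 53.4/√0.421 = 82.4 rad/s.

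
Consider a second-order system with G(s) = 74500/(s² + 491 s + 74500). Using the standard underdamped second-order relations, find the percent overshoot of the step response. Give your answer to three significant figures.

Matching coefficients with s² + 2ζω_n s + ω_n² gives ω_n² = 74500 ⇒ ω_n = 273 rad/s, and ζ = 491/(2ω_n) = 0.899.
Overshoot: exp(−π·0.899/√(1−0.899²)) = 0.00156, i.e. 0.156%.

%OS ≈ 0.156%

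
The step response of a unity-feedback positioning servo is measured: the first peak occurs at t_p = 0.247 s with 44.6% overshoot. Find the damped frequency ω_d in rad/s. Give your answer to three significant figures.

t_p = π/ω_d, so ω_d = π/0.247 = 12.7 rad/s.

ω_d ≈ 12.7 rad/s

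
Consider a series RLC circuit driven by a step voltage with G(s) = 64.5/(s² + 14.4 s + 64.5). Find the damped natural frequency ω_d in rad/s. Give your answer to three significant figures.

Comparing the denominator to s² + 2ζω_n s + ω_n²: ω_n = √64.5 = 8.03 rad/s, and 2ζω_n = 14.4 so ζ = 14.4/(2·8.03) = 0.897.
ω_d = 8.03·√(1 − 0.897²) = 3.56 rad/s.

ω_d ≈ 3.56 rad/s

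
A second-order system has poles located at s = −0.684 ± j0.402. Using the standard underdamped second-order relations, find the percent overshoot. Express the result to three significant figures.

%OS ≈ 0.477%

With σ = 0.684, ω_d = 0.402: ω_n = √(σ²+ω_d²) = 0.793 rad/s, ζ = σ/ω_n = 0.862.
Overshoot: exp(−π·0.862/√(1−0.862²)) = 0.00477, i.e. 0.477%.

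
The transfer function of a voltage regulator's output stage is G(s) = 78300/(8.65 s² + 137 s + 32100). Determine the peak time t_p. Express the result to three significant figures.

t_p ≈ 0.0520 s

Dividing through by 8.65: denominator becomes s² + 15.84 s + 3711.
So ω_n = √3711 = 60.9 rad/s and ζ = 15.84/(2·60.9) = 0.130.
The damped frequency ω_d = ω_n√(1−ζ²) = 60.4 rad/s. t_p = π/ω_d = 0.0520 s.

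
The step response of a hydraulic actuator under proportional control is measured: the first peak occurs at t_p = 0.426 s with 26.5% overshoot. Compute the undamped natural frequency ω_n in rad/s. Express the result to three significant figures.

ω_n ≈ 8.01 rad/s

From the overshoot, ζ = −ln(OS)/√(π²+ln²(OS)) = 0.389.
t_p = π/ω_d ⇒ ω_d = 7.37 rad/s; then ω_n = ω_d/√(1−ζ²) = 8.01 rad/s.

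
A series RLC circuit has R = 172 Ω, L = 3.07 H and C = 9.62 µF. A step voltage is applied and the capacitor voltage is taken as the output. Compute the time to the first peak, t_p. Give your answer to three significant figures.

For a series RLC circuit (capacitor voltage as output), ω_n = 1/√(LC) = 1/√(3.07 H · 9.62 µF) = 184 rad/s.
ζ = (R/2)·√(C/L) = (172/2)·√(9.62 µF/3.07 H) = 0.152.
ω_d = ω_n√(1−ζ²) = 182 rad/s. t_p = π/ω_d = 0.0173 s.

t_p ≈ 0.0173 s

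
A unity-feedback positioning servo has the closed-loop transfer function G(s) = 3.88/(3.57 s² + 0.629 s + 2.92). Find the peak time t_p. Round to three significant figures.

Dividing through by 3.57: denominator becomes s² + 0.1762 s + 0.8179.
So ω_n = √0.8179 = 0.904 rad/s and ζ = 0.1762/(2·0.904) = 0.0974.
ω_d = ω_n√(1−ζ²) = 0.900 rad/s. t_p = π/ω_d = 3.49 s.

t_p ≈ 3.49 s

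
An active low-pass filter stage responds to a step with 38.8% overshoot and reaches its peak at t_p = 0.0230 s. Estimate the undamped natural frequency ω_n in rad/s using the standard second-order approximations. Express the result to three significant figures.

ω_n ≈ 143 rad/s

From the overshoot, ζ = −ln(OS)/√(π²+ln²(OS)) = 0.289.
t_p = π/ω_d ⇒ ω_d = 137 rad/s; then ω_n = ω_d/√(1−ζ²) = 143 rad/s.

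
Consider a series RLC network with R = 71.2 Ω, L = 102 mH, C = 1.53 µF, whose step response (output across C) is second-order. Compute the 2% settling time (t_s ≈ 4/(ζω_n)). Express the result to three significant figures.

t_s ≈ 0.0115 s

For a series RLC circuit (capacitor voltage as output), ω_n = 1/√(LC) = 1/√(102 mH · 1.53 µF) = 2530 rad/s.
ζ = (R/2)·√(C/L) = (71.2/2)·√(1.53 µF/102 mH) = 0.138.
t_s ≈ 4/(ζω_n) = 0.0115 s.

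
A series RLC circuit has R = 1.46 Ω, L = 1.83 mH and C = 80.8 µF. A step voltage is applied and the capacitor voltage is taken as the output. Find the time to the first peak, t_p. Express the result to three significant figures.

For a series RLC circuit (capacitor voltage as output), ω_n = 1/√(LC) = 1/√(1.83 mH · 80.8 µF) = 2600 rad/s.
ζ = (R/2)·√(C/L) = (1.46/2)·√(80.8 µF/1.83 mH) = 0.153.
ω_d = ω_n√(1−ζ²) = 2570 rad/s. t_p = π/ω_d = 0.00122 s.

t_p ≈ 0.00122 s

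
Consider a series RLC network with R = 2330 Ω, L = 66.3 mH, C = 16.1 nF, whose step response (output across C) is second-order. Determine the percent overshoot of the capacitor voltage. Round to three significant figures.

For a series RLC circuit (capacitor voltage as output), ω_n = 1/√(LC) = 1/√(66.3 mH · 16.1 nF) = 30600 rad/s.
ζ = (R/2)·√(C/L) = (2330/2)·√(16.1 nF/66.3 mH) = 0.574.
%OS = 100·exp(−πζ/√(1−ζ²)) = 11.1%.

%OS ≈ 11.1%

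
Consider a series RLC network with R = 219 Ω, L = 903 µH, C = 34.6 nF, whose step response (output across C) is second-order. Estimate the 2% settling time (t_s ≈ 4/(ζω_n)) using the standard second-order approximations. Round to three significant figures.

For a series RLC circuit (capacitor voltage as output), ω_n = 1/√(LC) = 1/√(903 µH · 34.6 nF) = 179000 rad/s.
ζ = (R/2)·√(C/L) = (219/2)·√(34.6 nF/903 µH) = 0.678.
t_s ≈ 4/(ζω_n) = 0.0000330 s.

t_s ≈ 0.0000330 s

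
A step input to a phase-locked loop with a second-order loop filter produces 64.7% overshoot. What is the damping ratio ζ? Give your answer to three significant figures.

Inverting the overshoot relation: ζ = |ln 0.647|/√(π² + ln²0.647) = 0.137.

ζ ≈ 0.137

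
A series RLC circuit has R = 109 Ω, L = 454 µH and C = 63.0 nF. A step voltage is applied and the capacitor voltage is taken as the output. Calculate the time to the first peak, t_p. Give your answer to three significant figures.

For a series RLC circuit (capacitor voltage as output), ω_n = 1/√(LC) = 1/√(454 µH · 63.0 nF) = 187000 rad/s.
ζ = (R/2)·√(C/L) = (109/2)·√(63.0 nF/454 µH) = 0.642.
The damped frequency ω_d = ω_n√(1−ζ²) = 143000 rad/s. t_p = π/ω_d = 0.0000219 s.

t_p ≈ 0.0000219 s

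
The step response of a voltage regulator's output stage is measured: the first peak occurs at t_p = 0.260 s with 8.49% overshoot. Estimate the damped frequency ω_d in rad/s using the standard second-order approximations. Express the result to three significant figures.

t_p = π/ω_d, so ω_d = π/0.260 = 12.1 rad/s.

ω_d ≈ 12.1 rad/s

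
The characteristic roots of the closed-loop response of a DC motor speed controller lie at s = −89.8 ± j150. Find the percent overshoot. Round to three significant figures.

The poles are at −σ ± jω_d with σ = 89.8 and ω_d = 150, so ω_n = √(σ²+ω_d²) = 175 rad/s and ζ = σ/ω_n = 0.514.
Overshoot: exp(−π·0.514/√(1−0.514²)) = 0.152, i.e. 15.2%.

%OS ≈ 15.2%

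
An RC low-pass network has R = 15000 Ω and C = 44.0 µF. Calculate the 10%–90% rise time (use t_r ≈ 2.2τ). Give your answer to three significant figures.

t_r ≈ 1.45 s

τ = RC = 15000 × 44.0 µF = 0.660 s.
t_r ≈ 2.2τ = 1.45 s.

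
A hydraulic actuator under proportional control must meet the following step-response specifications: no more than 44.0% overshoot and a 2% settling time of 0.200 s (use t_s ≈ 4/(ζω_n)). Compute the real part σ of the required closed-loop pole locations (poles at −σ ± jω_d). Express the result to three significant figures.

σ ≈ 20.0

The settling-time spec alone fixes σ = ζω_n = 4/t_s = 4/0.200 = 20.0.
(Overshoot then fixes ζ = 0.253 and hence ω_d = σ·√(1−ζ²)/ζ = 76.5 rad/s.)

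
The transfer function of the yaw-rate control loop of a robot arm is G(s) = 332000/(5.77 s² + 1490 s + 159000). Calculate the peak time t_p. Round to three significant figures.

Dividing through by 5.77: denominator becomes s² + 258.2 s + 27560.
So ω_n = √27560 = 166 rad/s and ζ = 258.2/(2·166) = 0.778.
ω_d = ω_n√(1−ζ²) = 104 rad/s. t_p = π/ω_d = 0.0301 s.

t_p ≈ 0.0301 s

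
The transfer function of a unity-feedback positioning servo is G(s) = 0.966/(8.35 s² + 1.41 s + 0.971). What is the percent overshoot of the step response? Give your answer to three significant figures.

Dividing through by 8.35: denominator becomes s² + 0.1689 s + 0.1163.
So ω_n = √0.1163 = 0.341 rad/s and ζ = 0.1689/(2·0.341) = 0.248.
%OS = 100·exp(−πζ/√(1−ζ²)) = 44.8%.

%OS ≈ 44.8%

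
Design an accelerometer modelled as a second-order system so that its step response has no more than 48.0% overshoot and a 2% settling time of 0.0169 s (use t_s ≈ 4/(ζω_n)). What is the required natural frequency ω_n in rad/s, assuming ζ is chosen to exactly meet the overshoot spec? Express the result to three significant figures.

From %OS = 100·exp(−πζ/√(1−ζ²)), invert to get ζ = −ln(OS)/√(π² + ln²(OS)) with OS = 0.480.
−ln 0.480 = 0.7340, so ζ = 0.7340/√(π² + 0.5387) = 0.228.
From t_s ≈ 4/(ζω_n): ω_n = 4/(ζ·t_s) = 4/(0.228·0.0169) = 1040 rad/s.

ω_n ≈ 1040 rad/s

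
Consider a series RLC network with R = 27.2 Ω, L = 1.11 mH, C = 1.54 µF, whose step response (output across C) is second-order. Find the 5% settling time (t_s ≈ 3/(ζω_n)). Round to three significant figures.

For a series RLC circuit (capacitor voltage as output), ω_n = 1/√(LC) = 1/√(1.11 mH · 1.54 µF) = 24200 rad/s.
ζ = (R/2)·√(C/L) = (27.2/2)·√(1.54 µF/1.11 mH) = 0.507.
t_s ≈ 3/(ζω_n) = 0.000245 s.

t_s ≈ 0.000245 s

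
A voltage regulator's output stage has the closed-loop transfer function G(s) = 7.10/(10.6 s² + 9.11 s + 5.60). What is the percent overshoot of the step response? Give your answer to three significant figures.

%OS ≈ 10.0%

Dividing through by 10.6: denominator becomes s² + 0.8594 s + 0.5283.
So ω_n = √0.5283 = 0.727 rad/s and ζ = 0.8594/(2·0.727) = 0.591.
%OS = 100 e^{−πζ/√(1−ζ²)} with ζ = 0.591 gives 10.0%.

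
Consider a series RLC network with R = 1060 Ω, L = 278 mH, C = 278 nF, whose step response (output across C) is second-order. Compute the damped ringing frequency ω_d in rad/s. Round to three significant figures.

For a series RLC circuit (capacitor voltage as output), ω_n = 1/√(LC) = 1/√(278 mH · 278 nF) = 3600 rad/s.
ζ = (R/2)·√(C/L) = (1060/2)·√(278 nF/278 mH) = 0.530.
ω_d = 3600·√(1 − 0.530²) = 3050 rad/s.

ω_d ≈ 3050 rad/s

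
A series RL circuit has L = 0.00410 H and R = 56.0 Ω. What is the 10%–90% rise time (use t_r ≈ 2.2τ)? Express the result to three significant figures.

t_r ≈ 0.000161 s

τ = L/R = 0.00410/56.0 = 0.0000732 s.
t_r ≈ 2.2τ = 0.000161 s.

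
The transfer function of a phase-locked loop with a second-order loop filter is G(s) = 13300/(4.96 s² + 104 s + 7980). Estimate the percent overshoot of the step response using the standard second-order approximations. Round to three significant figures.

%OS ≈ 42.7%

Dividing through by 4.96: denominator becomes s² + 20.97 s + 1609.
So ω_n = √1609 = 40.1 rad/s and ζ = 20.97/(2·40.1) = 0.261.
%OS = 100 e^{−πζ/√(1−ζ²)} with ζ = 0.261 gives 42.7%.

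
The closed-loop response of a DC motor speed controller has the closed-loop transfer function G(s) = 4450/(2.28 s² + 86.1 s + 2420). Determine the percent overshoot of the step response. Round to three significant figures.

%OS ≈ 10.7%

Dividing through by 2.28: denominator becomes s² + 37.76 s + 1061.
So ω_n = √1061 = 32.6 rad/s and ζ = 37.76/(2·32.6) = 0.580.
%OS = 100 e^{−πζ/√(1−ζ²)} with ζ = 0.580 gives 10.7%.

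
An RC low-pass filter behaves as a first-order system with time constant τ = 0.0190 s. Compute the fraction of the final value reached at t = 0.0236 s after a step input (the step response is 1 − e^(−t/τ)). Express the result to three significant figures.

y(t)/y_∞ = 1 − e^(−t/τ) = 1 − e^(−0.0236/0.0190) = 1 − e^(−1.24) = 0.711.

y/y_∞ ≈ 0.711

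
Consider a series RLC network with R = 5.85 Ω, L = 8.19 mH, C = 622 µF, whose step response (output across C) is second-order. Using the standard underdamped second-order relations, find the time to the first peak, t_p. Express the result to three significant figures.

t_p ≈ 0.0120 s

For a series RLC circuit (capacitor voltage as output), ω_n = 1/√(LC) = 1/√(8.19 mH · 622 µF) = 443 rad/s.
ζ = (R/2)·√(C/L) = (5.85/2)·√(622 µF/8.19 mH) = 0.806.
ω_d = 443·√(1 − 0.806²) = 262 rad/s. t_p = π/ω_d = 0.0120 s.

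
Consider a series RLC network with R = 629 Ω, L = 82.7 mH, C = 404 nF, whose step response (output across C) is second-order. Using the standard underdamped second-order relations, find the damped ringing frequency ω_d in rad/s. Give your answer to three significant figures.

For a series RLC circuit (capacitor voltage as output), ω_n = 1/√(LC) = 1/√(82.7 mH · 404 nF) = 5470 rad/s.
ζ = (R/2)·√(C/L) = (629/2)·√(404 nF/82.7 mH) = 0.695.
ω_d = 5470·√(1 − 0.695²) = 3930 rad/s.

ω_d ≈ 3930 rad/s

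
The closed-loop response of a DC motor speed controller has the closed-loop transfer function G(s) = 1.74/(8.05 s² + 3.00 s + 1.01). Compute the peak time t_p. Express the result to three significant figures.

t_p ≈ 10.4 s

Dividing through by 8.05: denominator becomes s² + 0.3727 s + 0.1255.
So ω_n = √0.1255 = 0.354 rad/s and ζ = 0.3727/(2·0.354) = 0.526.
ω_d = ω_n√(1−ζ²) = 0.301 rad/s. t_p = π/ω_d = 10.4 s.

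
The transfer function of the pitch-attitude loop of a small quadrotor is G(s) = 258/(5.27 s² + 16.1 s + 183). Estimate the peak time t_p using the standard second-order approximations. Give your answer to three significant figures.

t_p ≈ 0.552 s

Dividing through by 5.27: denominator becomes s² + 3.055 s + 34.72.
So ω_n = √34.72 = 5.89 rad/s and ζ = 3.055/(2·5.89) = 0.259.
The damped frequency ω_d = ω_n√(1−ζ²) = 5.69 rad/s. t_p = π/ω_d = 0.552 s.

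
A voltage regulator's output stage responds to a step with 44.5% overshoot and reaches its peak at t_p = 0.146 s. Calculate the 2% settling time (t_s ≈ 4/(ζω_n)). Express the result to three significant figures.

The overshoot fixes ζ = −ln(OS)/√(π²+ln²(OS)) = 0.250.
From t_p = π/ω_d, ω_d = π/0.146 = 21.5 rad/s, so ω_n = ω_d/√(1−ζ²) = 22.2 rad/s.
t_s ≈ 4/(ζω_n) = 4/(0.250·22.2) = 0.721 s.

t_s ≈ 0.721 s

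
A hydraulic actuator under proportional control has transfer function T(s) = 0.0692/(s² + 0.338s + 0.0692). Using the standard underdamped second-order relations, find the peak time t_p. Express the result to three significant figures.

t_p ≈ 15.6 s

Comparing the denominator to s² + 2ζω_n s + ω_n²: ω_n = √0.0692 = 0.263 rad/s, and 2ζω_n = 0.338 so ζ = 0.338/(2·0.263) = 0.642.
ω_d = ω_n√(1−ζ²) = 0.202 rad/s. Then t_p = π/ω_d = 15.6 s.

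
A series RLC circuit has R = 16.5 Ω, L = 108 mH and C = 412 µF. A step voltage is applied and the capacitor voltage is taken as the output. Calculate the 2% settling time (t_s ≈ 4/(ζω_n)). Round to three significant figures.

For a series RLC circuit (capacitor voltage as output), ω_n = 1/√(LC) = 1/√(108 mH · 412 µF) = 150 rad/s.
ζ = (R/2)·√(C/L) = (16.5/2)·√(412 µF/108 mH) = 0.510.
t_s ≈ 4/(ζω_n) = 0.0524 s.

t_s ≈ 0.0524 s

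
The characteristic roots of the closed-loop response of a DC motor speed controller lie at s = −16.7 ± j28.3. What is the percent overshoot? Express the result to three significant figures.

%OS ≈ 15.7%

With σ = 16.7, ω_d = 28.3: ω_n = √(σ²+ω_d²) = 32.9 rad/s, ζ = σ/ω_n = 0.508.
%OS = 100 e^{−πζ/√(1−ζ²)} with ζ = 0.508 gives 15.7%.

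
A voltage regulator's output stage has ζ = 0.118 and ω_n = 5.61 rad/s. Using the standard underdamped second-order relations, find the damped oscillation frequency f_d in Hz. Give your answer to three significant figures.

ω_d = ω_n√(1−ζ²) = 5.61·√0.986 = 5.57 rad/s.
f_d = ω_d/(2π) = 0.887 Hz.

f_d ≈ 0.887 Hz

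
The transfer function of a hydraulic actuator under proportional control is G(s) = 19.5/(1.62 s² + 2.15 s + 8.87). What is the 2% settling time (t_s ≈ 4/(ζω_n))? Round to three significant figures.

Dividing through by 1.62: denominator becomes s² + 1.327 s + 5.475.
So ω_n = √5.475 = 2.34 rad/s and ζ = 1.327/(2·2.34) = 0.284.
t_s ≈ 4/(ζω_n) = 6.03 s.

t_s ≈ 6.03 s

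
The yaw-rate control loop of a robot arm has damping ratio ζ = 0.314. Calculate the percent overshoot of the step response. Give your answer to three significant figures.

For an underdamped second-order system, %OS = 100·exp(−πζ/√(1−ζ²)).
πζ/√(1−ζ²) = π·0.314/√(1−0.0986) = 1.039, so %OS = 100·e^(−1.039) = 35.4%.

%OS ≈ 35.4%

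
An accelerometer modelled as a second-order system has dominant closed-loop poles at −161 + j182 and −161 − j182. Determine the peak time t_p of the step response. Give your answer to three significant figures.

t_p ≈ 0.0173 s

t_p = π/ω_d with ω_d = 182 (the imaginary part), so t_p = 0.0173 s.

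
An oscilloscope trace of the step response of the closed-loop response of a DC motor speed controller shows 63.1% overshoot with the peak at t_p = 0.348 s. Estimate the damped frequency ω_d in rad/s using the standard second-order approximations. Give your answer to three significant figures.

t_p = π/ω_d, so ω_d = π/0.348 = 9.03 rad/s.

ω_d ≈ 9.03 rad/s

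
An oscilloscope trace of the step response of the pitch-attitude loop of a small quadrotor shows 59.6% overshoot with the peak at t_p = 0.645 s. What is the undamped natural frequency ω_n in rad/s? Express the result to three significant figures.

The overshoot fixes ζ = −ln(OS)/√(π²+ln²(OS)) = 0.163.
t_p = π/ω_d ⇒ ω_d = 4.87 rad/s; then ω_n = ω_d/√(1−ζ²) = 4.94 rad/s.

ω_n ≈ 4.94 rad/s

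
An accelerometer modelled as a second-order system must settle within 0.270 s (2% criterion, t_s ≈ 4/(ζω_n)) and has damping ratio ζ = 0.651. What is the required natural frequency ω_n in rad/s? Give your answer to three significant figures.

ω_n ≈ 22.8 rad/s

Rearranging t_s ≈ 4/(ζω_n) gives ω_n = 4/(ζ·t_s) = 4/(0.651 × 0.270) = 22.8 rad/s.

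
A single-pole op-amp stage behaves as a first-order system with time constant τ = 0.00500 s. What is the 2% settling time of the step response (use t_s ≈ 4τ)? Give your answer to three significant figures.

t_s ≈ 4τ = 0.0200 s.

t_s ≈ 0.0200 s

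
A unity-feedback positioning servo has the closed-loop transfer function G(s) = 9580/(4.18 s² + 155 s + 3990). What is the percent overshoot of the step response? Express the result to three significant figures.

%OS ≈ 9.47%

Dividing through by 4.18: denominator becomes s² + 37.08 s + 954.5.
So ω_n = √954.5 = 30.9 rad/s and ζ = 37.08/(2·30.9) = 0.600.
Overshoot: exp(−π·0.600/√(1−0.600²)) = 0.0947, i.e. 9.47%.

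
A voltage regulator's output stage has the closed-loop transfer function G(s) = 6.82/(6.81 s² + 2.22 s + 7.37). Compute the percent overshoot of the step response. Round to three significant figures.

%OS ≈ 60.8%

Dividing through by 6.81: denominator becomes s² + 0.3260 s + 1.082.
So ω_n = √1.082 = 1.04 rad/s and ζ = 0.3260/(2·1.04) = 0.157.
Overshoot: exp(−π·0.157/√(1−0.157²)) = 0.608, i.e. 60.8%.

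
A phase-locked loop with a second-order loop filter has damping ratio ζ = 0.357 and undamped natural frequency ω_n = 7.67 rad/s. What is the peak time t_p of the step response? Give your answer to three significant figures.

t_p ≈ 0.438 s

The damped frequency is ω_d = ω_n√(1−ζ²) = 7.67·√(1−0.127) = 7.16 rad/s.
Peak time t_p = π/ω_d = π/7.16 = 0.438 s.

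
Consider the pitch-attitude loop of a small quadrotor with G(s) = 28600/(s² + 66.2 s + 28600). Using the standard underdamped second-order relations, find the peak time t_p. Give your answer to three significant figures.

t_p ≈ 0.0189 s

Comparing the denominator to s² + 2ζω_n s + ω_n²: ω_n = √28600 = 169 rad/s, and 2ζω_n = 66.2 so ζ = 66.2/(2·169) = 0.196.
ω_d = 169·√(1 − 0.196²) = 166 rad/s. Then t_p = π/ω_d = 0.0189 s.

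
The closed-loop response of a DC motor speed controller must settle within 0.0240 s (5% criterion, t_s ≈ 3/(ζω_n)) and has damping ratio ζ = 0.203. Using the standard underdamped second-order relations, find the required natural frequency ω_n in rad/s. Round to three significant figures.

ω_n ≈ 616 rad/s

Rearranging t_s ≈ 3/(ζω_n) gives ω_n = 3/(ζ·t_s) = 3/(0.203 × 0.0240) = 616 rad/s.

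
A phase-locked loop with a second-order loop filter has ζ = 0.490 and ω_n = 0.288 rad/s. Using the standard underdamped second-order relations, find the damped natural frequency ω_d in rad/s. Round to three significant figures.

ω_d = ω_n√(1−ζ²) = 0.288·√0.760 = 0.251 rad/s.

ω_d ≈ 0.251 rad/s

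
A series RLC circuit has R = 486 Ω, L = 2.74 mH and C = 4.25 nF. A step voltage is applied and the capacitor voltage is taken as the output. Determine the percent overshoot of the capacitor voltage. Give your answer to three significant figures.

For a series RLC circuit (capacitor voltage as output), ω_n = 1/√(LC) = 1/√(2.74 mH · 4.25 nF) = 293000 rad/s.
ζ = (R/2)·√(C/L) = (486/2)·√(4.25 nF/2.74 mH) = 0.303.
%OS = 100·exp(−πζ/√(1−ζ²)) = 36.9%.

%OS ≈ 36.9%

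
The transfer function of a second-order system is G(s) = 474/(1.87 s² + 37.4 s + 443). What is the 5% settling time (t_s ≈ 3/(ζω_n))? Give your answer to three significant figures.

Dividing through by 1.87: denominator becomes s² + 20.00 s + 236.9.
So ω_n = √236.9 = 15.4 rad/s and ζ = 20.00/(2·15.4) = 0.650.
t_s ≈ 3/(ζω_n) = 0.300 s.

t_s ≈ 0.300 s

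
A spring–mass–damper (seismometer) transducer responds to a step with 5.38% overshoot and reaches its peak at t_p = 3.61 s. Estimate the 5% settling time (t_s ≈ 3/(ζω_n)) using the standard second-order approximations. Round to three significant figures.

t_s ≈ 3.71 s

ζ from %OS: ζ = |ln 0.0538|/√(π²+ln²0.0538) = 0.681.
From t_p = π/ω_d, ω_d = π/3.61 = 0.870 rad/s, so ω_n = ω_d/√(1−ζ²) = 1.19 rad/s.
t_s ≈ 3/(ζω_n) = 3/(0.681·1.19) = 3.71 s.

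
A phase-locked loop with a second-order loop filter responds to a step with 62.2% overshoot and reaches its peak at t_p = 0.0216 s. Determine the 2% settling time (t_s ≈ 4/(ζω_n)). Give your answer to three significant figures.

t_s ≈ 0.182 s

From the overshoot, ζ = −ln(OS)/√(π²+ln²(OS)) = 0.149.
t_p = π/ω_d ⇒ ω_d = 145 rad/s; then ω_n = ω_d/√(1−ζ²) = 147 rad/s.
t_s ≈ 4/(ζω_n) = 4/(0.149·147) = 0.182 s.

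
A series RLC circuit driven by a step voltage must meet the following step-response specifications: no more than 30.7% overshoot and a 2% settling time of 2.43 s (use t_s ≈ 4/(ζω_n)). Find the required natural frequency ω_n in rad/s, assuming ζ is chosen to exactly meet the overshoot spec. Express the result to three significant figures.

From %OS = 100·exp(−πζ/√(1−ζ²)), invert to get ζ = −ln(OS)/√(π² + ln²(OS)) with OS = 0.307.
−ln 0.307 = 1.181, so ζ = 1.181/√(π² + 1.395) = 0.352.
From t_s ≈ 4/(ζω_n): ω_n = 4/(ζ·t_s) = 4/(0.352·2.43) = 4.68 rad/s.

ω_n ≈ 4.68 rad/s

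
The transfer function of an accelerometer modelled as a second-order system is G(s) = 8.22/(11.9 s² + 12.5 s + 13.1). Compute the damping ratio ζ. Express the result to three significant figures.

ζ ≈ 0.501

Dividing through by 11.9: denominator becomes s² + 1.050 s + 1.101.
So ω_n = √1.101 = 1.05 rad/s and ζ = 1.050/(2·1.05) = 0.501.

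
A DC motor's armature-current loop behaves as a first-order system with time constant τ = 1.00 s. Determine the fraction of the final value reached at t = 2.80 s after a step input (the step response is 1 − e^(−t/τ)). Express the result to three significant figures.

y/y_∞ ≈ 0.939

y(t)/y_∞ = 1 − e^(−t/τ) = 1 − e^(−2.80/1.00) = 1 − e^(−2.80) = 0.939.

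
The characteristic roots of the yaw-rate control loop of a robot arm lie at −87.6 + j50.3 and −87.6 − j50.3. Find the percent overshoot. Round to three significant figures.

%OS ≈ 0.421%

With σ = 87.6, ω_d = 50.3: ω_n = √(σ²+ω_d²) = 101 rad/s, ζ = σ/ω_n = 0.867.
Overshoot: exp(−π·0.867/√(1−0.867²)) = 0.00421, i.e. 0.421%.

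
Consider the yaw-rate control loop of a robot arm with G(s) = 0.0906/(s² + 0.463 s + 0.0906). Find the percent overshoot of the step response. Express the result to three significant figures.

%OS ≈ 2.28%

Matching coefficients with s² + 2ζω_n s + ω_n² gives ω_n² = 0.0906 ⇒ ω_n = 0.301 rad/s, and ζ = 0.463/(2ω_n) = 0.769.
%OS = 100 e^{−πζ/√(1−ζ²)} with ζ = 0.769 gives 2.28%.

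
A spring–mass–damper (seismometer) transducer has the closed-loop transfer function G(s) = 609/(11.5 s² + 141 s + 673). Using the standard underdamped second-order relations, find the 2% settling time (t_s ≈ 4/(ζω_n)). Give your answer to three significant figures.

Dividing through by 11.5: denominator becomes s² + 12.26 s + 58.52.
So ω_n = √58.52 = 7.65 rad/s and ζ = 12.26/(2·7.65) = 0.801.
t_s ≈ 4/(ζω_n) = 0.652 s.

t_s ≈ 0.652 s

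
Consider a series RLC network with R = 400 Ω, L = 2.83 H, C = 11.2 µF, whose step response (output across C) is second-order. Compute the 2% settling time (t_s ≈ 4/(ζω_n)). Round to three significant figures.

t_s ≈ 0.0566 s

For a series RLC circuit (capacitor voltage as output), ω_n = 1/√(LC) = 1/√(2.83 H · 11.2 µF) = 178 rad/s.
ζ = (R/2)·√(C/L) = (400/2)·√(11.2 µF/2.83 H) = 0.398.
t_s ≈ 4/(ζω_n) = 0.0566 s.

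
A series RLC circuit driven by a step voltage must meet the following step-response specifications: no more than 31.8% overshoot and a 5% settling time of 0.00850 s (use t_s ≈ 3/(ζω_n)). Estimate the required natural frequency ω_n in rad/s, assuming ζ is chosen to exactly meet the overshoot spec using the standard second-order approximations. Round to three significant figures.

ω_n ≈ 1030 rad/s

ζ = −ln(OS)/√(π² + (ln OS)²). With OS = 0.318, ln OS = −1.146 and ζ = 1.146/3.344 = 0.343.
From t_s ≈ 3/(ζω_n): ω_n = 3/(ζ·t_s) = 3/(0.343·0.00850) = 1030 rad/s.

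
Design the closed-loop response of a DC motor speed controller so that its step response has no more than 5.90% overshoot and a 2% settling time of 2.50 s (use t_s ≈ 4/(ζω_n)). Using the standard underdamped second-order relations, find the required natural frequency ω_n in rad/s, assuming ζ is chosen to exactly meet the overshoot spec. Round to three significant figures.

ω_n ≈ 2.39 rad/s

Inverting the overshoot relation: ζ = |ln 0.0590|/√(π² + ln²0.0590) = 0.669.
Then ω_n = 4/(ζ t_s) = 4/(0.669 × 2.50) = 2.39 rad/s.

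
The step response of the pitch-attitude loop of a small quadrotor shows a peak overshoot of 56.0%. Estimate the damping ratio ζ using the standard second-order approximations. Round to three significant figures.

ζ ≈ 0.181

ζ = −ln(OS)/√(π² + (ln OS)²). With OS = 0.560, ln OS = −0.5798 and ζ = 0.5798/3.195 = 0.181.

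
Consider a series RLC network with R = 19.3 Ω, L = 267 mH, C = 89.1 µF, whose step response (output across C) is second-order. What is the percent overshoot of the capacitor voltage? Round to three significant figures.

%OS ≈ 57.0%

For a series RLC circuit (capacitor voltage as output), ω_n = 1/√(LC) = 1/√(267 mH · 89.1 µF) = 205 rad/s.
ζ = (R/2)·√(C/L) = (19.3/2)·√(89.1 µF/267 mH) = 0.176.
Overshoot: exp(−π·0.176/√(1−0.176²)) = 0.570, i.e. 57.0%.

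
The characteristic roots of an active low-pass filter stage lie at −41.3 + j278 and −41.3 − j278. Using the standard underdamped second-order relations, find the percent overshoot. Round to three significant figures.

With σ = 41.3, ω_d = 278: ω_n = √(σ²+ω_d²) = 281 rad/s, ζ = σ/ω_n = 0.147.
%OS = 100·exp(−πζ/√(1−ζ²)) = 62.7%.

%OS ≈ 62.7%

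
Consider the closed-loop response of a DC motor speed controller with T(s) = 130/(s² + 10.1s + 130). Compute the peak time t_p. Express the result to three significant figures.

t_p ≈ 0.307 s

ω_n = √130 = 11.4 rad/s; ζ = 10.1/(2·11.4) = 0.443.
ω_d = ω_n√(1−ζ²) = 10.2 rad/s. Then t_p = π/ω_d = 0.307 s.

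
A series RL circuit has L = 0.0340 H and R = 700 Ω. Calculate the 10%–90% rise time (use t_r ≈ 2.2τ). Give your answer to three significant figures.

τ = L/R = 0.0340/700 = 0.0000486 s.
t_r ≈ 2.2τ = 0.000107 s.

t_r ≈ 0.000107 s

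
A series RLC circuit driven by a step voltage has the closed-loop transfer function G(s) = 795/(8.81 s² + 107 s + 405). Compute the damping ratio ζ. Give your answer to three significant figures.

Dividing through by 8.81: denominator becomes s² + 12.15 s + 45.97.
So ω_n = √45.97 = 6.78 rad/s and ζ = 12.15/(2·6.78) = 0.896.

ζ ≈ 0.896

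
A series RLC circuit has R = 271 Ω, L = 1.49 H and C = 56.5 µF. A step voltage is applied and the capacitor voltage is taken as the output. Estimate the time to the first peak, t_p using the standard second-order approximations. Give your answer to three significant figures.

For a series RLC circuit (capacitor voltage as output), ω_n = 1/√(LC) = 1/√(1.49 H · 56.5 µF) = 109 rad/s.
ζ = (R/2)·√(C/L) = (271/2)·√(56.5 µF/1.49 H) = 0.834.
ω_d = ω_n√(1−ζ²) = 60.1 rad/s. t_p = π/ω_d = 0.0523 s.

t_p ≈ 0.0523 s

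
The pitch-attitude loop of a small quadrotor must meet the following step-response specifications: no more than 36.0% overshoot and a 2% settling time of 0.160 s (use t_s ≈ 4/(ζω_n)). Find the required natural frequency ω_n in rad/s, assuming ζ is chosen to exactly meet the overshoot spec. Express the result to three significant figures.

ω_n ≈ 80.8 rad/s

Inverting the overshoot relation: ζ = |ln 0.360|/√(π² + ln²0.360) = 0.309.
Then ω_n = 4/(ζ t_s) = 4/(0.309 × 0.160) = 80.8 rad/s.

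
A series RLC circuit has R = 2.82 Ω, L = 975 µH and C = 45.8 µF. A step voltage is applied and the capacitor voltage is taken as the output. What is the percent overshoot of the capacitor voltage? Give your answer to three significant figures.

%OS ≈ 36.5%

For a series RLC circuit (capacitor voltage as output), ω_n = 1/√(LC) = 1/√(975 µH · 45.8 µF) = 4730 rad/s.
ζ = (R/2)·√(C/L) = (2.82/2)·√(45.8 µF/975 µH) = 0.306.
%OS = 100·exp(−πζ/√(1−ζ²)) = 36.5%.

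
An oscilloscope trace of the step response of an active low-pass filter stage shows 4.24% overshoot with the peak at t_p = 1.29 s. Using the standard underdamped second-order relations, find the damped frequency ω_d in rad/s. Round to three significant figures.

t_p = π/ω_d, so ω_d = π/1.29 = 2.44 rad/s.

ω_d ≈ 2.44 rad/s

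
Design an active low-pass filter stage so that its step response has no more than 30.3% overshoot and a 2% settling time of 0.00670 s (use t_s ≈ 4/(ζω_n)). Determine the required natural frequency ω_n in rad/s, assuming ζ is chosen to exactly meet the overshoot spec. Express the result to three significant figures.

From %OS = 100·exp(−πζ/√(1−ζ²)), invert to get ζ = −ln(OS)/√(π² + ln²(OS)) with OS = 0.303.
−ln 0.303 = 1.194, so ζ = 1.194/√(π² + 1.426) = 0.355.
Then ω_n = 4/(ζ t_s) = 4/(0.355 × 0.00670) = 1680 rad/s.

ω_n ≈ 1680 rad/s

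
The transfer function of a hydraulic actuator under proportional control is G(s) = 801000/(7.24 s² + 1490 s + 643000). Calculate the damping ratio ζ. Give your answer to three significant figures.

ζ ≈ 0.345

Dividing through by 7.24: denominator becomes s² + 205.8 s + 88810.
So ω_n = √88810 = 298 rad/s and ζ = 205.8/(2·298) = 0.345.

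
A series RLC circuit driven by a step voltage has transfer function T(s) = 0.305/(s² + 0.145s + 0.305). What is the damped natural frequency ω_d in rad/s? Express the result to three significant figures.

ω_d ≈ 0.547 rad/s

Comparing the denominator to s² + 2ζω_n s + ω_n²: ω_n = √0.305 = 0.552 rad/s, and 2ζω_n = 0.145 so ζ = 0.145/(2·0.552) = 0.131.
The damped frequency ω_d = ω_n√(1−ζ²) = 0.547 rad/s.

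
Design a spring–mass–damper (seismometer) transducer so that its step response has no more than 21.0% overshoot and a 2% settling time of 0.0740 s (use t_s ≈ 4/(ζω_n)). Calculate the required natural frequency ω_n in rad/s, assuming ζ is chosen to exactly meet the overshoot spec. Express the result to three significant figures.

From %OS = 100·exp(−πζ/√(1−ζ²)), invert to get ζ = −ln(OS)/√(π² + ln²(OS)) with OS = 0.210.
−ln 0.210 = 1.561, so ζ = 1.561/√(π² + 2.436) = 0.445.
From t_s ≈ 4/(ζω_n): ω_n = 4/(ζ·t_s) = 4/(0.445·0.0740) = 121 rad/s.

ω_n ≈ 121 rad/s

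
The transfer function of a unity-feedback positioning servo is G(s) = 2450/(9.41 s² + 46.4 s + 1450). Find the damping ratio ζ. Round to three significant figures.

ζ ≈ 0.199

Dividing through by 9.41: denominator becomes s² + 4.931 s + 154.1.
So ω_n = √154.1 = 12.4 rad/s and ζ = 4.931/(2·12.4) = 0.199.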